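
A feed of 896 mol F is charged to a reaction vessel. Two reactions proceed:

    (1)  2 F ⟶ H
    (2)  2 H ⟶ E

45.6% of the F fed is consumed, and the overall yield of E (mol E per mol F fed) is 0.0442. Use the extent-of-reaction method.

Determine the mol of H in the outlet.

125 mol

Conversion of F: F consumed = 2ξ₁ = 0.456 × 896 → ξ₁ = 204.3 mol.
Yield of E: 1ξ₂ / 896 = 0.0442 → ξ₂ = 39.6 mol.
Outlet amounts (n = n₀ + Σ ν·ξ):
  F: 896 − 2(204.3) = 487.4
  H: 0 + 1(204.3) − 2(39.6) = 125.1
  E: 0 + 1(39.6) = 39.6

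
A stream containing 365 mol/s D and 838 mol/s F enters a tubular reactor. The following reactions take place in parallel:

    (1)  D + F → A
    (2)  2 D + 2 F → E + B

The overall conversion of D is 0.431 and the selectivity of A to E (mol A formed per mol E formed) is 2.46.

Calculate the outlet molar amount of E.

Conversion of D: D consumed = 0.431 × 365 = 157.3 mol/s = 1ξ₁ + 2ξ₂.
Selectivity: 1ξ₁ / (1ξ₂) = 2.46 → ξ₁ = 2.46 ξ₂.
Substitute: (1·2.46 + 2) ξ₂ = 157.3 → ξ₂ = 35.27 mol/s, ξ₁ = 86.77 mol/s.
Outlet amounts (n = n₀ + Σ ν·ξ):
  D: 365 − 1(86.77) − 2(35.27) = 207.7
  F: 838 − 1(86.77) − 2(35.27) = 680.7
  A: 0 + 1(86.77) = 86.77
  E: 0 + 1(35.27) = 35.27
  B: 0 + 1(35.27) = 35.27

35.3 mol/s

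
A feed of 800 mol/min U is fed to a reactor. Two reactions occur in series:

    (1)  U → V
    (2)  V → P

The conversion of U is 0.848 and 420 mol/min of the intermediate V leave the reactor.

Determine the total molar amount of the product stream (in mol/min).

Conversion of U: U consumed = 1ξ₁ = 0.848 × 800 → ξ₁ = 678.4 mol/min.
V balance: n_V = 0 + 1ξ₁ − 1ξ₂ = 420 → ξ₂ = (1·678.4 − 420)/1 = 258.4 mol/min.
Outlet amounts (n = n₀ + Σ ν·ξ):
  U: 800 − 1(678.4) = 121.6
  V: 0 + 1(678.4) − 1(258.4) = 420
  P: 0 + 1(258.4) = 258.4
Total out = 121.6 + 420 + 258.4 = 800 mol/min.

800 mol/min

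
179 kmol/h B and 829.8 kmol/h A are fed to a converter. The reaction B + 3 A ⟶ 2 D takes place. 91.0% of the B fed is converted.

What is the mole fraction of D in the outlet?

B reacted = 0.91 × 179 = 162.9 kmol/h; ν_B = −1, so ξ = 162.9/1 = 162.9 kmol/h.
Outlet amounts (n = n₀ + ν ξ):
  B: 179 − 1(162.9) = 16.11
  A: 829.8 − 3(162.9) = 341.1
  D: 0 + 2(162.9) = 325.8
Total out = 683 kmol/h; y_D = 325.8 / 683 = 0.477.

0.477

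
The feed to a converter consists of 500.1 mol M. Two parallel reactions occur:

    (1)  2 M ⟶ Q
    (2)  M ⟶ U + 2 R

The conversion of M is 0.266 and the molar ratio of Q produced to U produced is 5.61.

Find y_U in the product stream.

Conversion of M: M consumed = 0.266 × 500.1 = 133 mol = 2ξ₁ + 1ξ₂.
Selectivity: 1ξ₁ / (1ξ₂) = 5.61 → ξ₁ = 5.61 ξ₂.
Substitute: (2·5.61 + 1) ξ₂ = 133 → ξ₂ = 10.89 mol, ξ₁ = 61.07 mol.
Outlet amounts (n = n₀ + Σ ν·ξ):
  M: 500.1 − 2(61.07) − 1(10.89) = 367.1
  Q: 0 + 1(61.07) = 61.07
  U: 0 + 1(10.89) = 10.89
  R: 0 + 2(10.89) = 21.77
Total out = 460.8 mol; y_U = 10.89 / 460.8 = 0.02362.

0.0236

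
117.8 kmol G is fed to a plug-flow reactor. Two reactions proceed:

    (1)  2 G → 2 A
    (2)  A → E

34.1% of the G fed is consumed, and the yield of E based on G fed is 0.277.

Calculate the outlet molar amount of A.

7.54 kmol

Conversion of G: G consumed = 2ξ₁ = 0.341 × 117.8 → ξ₁ = 20.08 kmol.
Yield of E: 1ξ₂ / 117.8 = 0.277 → ξ₂ = 32.63 kmol.
Outlet amounts (n = n₀ + Σ ν·ξ):
  G: 117.8 − 2(20.08) = 77.63
  A: 0 + 2(20.08) − 1(32.63) = 7.539
  E: 0 + 1(32.63) = 32.63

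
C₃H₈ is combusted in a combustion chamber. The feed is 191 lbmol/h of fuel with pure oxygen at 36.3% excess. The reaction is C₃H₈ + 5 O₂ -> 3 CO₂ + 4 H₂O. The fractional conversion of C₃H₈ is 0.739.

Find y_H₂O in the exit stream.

0.346

Stoichiometric O₂ = 5 × 191 = 955 lbmol/h; O₂ fed = 955 × 1.363 = 1302 lbmol/h.
Fuel reacted = 0.739 × 191 → ξ = 141.1 lbmol/h.
Outlet (n = n₀ + ν ξ):
  C₃H₈: 191 − 1(141.1) = 49.85
  O₂: 1302 − 5(141.1) = 595.9
  CO₂: 0 + 3(141.1) = 423.4
  H₂O: 0 + 4(141.1) = 564.6
Total out = 1634 lbmol/h; y_H₂O = 564.6 / 1634 = 0.3456.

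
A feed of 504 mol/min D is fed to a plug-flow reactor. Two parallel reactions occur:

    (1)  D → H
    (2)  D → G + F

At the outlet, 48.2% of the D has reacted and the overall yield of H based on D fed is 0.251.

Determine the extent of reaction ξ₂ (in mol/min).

ξ₂ = 116 mol/min

Yield of H: 1ξ₁ / 504 = 0.251 → ξ₁ = 126.5 mol/min.
Conversion of D: 1ξ₁ + 1ξ₂ = 0.482 × 504 = 242.9 → ξ₂ = 116.4 mol/min.
Outlet amounts (n = n₀ + Σ ν·ξ):
  D: 504 − 1(126.5) − 1(116.4) = 261.1
  H: 0 + 1(126.5) = 126.5
  G: 0 + 1(116.4) = 116.4
  F: 0 + 1(116.4) = 116.4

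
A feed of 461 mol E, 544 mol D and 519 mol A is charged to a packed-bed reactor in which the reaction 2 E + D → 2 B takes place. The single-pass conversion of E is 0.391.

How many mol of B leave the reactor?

E reacted = 0.391 × 461 = 180.3 mol; ν_E = −2, so ξ = 180.3/2 = 90.13 mol.
Outlet amounts (n = n₀ + ν ξ):
  E: 461 − 2(90.13) = 280.7
  D: 544 − 1(90.13) = 453.9
  B: 0 + 2(90.13) = 180.3
  A: 519 (inert)

180 mol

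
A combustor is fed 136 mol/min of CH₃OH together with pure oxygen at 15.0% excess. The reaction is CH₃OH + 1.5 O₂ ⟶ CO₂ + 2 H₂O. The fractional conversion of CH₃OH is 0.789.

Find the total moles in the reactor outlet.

424 mol/min

Stoichiometric O₂ = 1.5 × 136 = 204 mol/min; O₂ fed = 204 × 1.150 = 234.6 mol/min.
Fuel reacted = 0.789 × 136 → ξ = 107.3 mol/min.
Outlet (n = n₀ + ν ξ):
  CH₃OH: 136 − 1(107.3) = 28.7
  O₂: 234.6 − 1.5(107.3) = 73.64
  CO₂: 0 + 1(107.3) = 107.3
  H₂O: 0 + 2(107.3) = 214.6
Total out = 28.7 + 73.64 + 107.3 + 214.6 = 424.3 mol/min.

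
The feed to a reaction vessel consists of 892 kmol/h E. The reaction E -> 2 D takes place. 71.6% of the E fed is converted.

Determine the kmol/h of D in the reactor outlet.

E reacted = 0.716 × 892 = 638.7 kmol/h; ν_E = −1, so ξ = 638.7/1 = 638.7 kmol/h.
Outlet amounts (n = n₀ + ν ξ):
  E: 892 − 1(638.7) = 253.3
  D: 0 + 2(638.7) = 1277

1280 kmol/h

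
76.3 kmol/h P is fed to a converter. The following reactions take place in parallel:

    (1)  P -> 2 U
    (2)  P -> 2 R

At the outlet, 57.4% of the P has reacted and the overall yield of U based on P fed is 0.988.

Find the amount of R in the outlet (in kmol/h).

12.2 kmol/h

Yield of U: 2ξ₁ / 76.3 = 0.988 → ξ₁ = 37.69 kmol/h.
Conversion of P: 1ξ₁ + 1ξ₂ = 0.574 × 76.3 = 43.8 → ξ₂ = 6.104 kmol/h.
Outlet amounts (n = n₀ + Σ ν·ξ):
  P: 76.3 − 1(37.69) − 1(6.104) = 32.5
  U: 0 + 2(37.69) = 75.38
  R: 0 + 2(6.104) = 12.21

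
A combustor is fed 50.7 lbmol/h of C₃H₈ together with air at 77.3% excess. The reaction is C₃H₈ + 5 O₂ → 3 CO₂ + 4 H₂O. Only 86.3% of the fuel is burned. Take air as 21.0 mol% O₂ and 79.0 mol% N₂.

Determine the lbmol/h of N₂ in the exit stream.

Stoichiometric O₂ = 5 × 50.7 = 253.5 lbmol/h; O₂ fed = 253.5 × 1.773 = 449.5 lbmol/h.
N₂ fed = 449.5 × 79/21 = 1691 lbmol/h.
Fuel reacted = 0.863 × 50.7 → ξ = 43.75 lbmol/h.
Outlet (n = n₀ + ν ξ):
  C₃H₈: 50.7 − 1(43.75) = 6.946
  O₂: 449.5 − 5(43.75) = 230.7
  N₂: 1691 (inert)
  CO₂: 0 + 3(43.75) = 131.3
  H₂O: 0 + 4(43.75) = 175

1690 lbmol/h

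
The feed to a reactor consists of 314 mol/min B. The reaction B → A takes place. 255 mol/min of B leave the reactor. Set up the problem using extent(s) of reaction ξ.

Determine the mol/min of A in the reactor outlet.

59 mol/min

For B: n = n₀ − 1ξ → 255 = 314 − 1ξ, giving ξ = 59 mol/min.
Outlet amounts (n = n₀ + ν ξ):
  B: 314 − 1(59) = 255
  A: 0 + 1(59) = 59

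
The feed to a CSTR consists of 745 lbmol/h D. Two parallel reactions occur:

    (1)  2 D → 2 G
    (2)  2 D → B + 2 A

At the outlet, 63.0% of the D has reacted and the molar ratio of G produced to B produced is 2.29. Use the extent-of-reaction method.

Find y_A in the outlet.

Conversion of D: D consumed = 0.63 × 745 = 469.4 lbmol/h = 2ξ₁ + 2ξ₂.
Selectivity: 2ξ₁ / (1ξ₂) = 2.29 → ξ₁ = 1.145 ξ₂.
Substitute: (2·1.145 + 2) ξ₂ = 469.4 → ξ₂ = 109.4 lbmol/h, ξ₁ = 125.3 lbmol/h.
Outlet amounts (n = n₀ + Σ ν·ξ):
  D: 745 − 2(125.3) − 2(109.4) = 275.6
  G: 0 + 2(125.3) = 250.5
  B: 0 + 1(109.4) = 109.4
  A: 0 + 2(109.4) = 218.8
Total out = 854.4 lbmol/h; y_A = 218.8 / 854.4 = 0.2561.

0.256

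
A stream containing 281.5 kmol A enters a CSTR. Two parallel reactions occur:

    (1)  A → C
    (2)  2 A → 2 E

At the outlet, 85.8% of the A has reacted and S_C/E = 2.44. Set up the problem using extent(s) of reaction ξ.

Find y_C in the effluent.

Conversion of A: A consumed = 0.858 × 281.5 = 241.5 kmol = 1ξ₁ + 2ξ₂.
Selectivity: 1ξ₁ / (2ξ₂) = 2.44 → ξ₁ = 4.88 ξ₂.
Substitute: (1·4.88 + 2) ξ₂ = 241.5 → ξ₂ = 35.11 kmol, ξ₁ = 171.3 kmol.
Outlet amounts (n = n₀ + Σ ν·ξ):
  A: 281.5 − 1(171.3) − 2(35.11) = 39.97
  C: 0 + 1(171.3) = 171.3
  E: 0 + 2(35.11) = 70.21
Total out = 281.5 kmol; y_C = 171.3 / 281.5 = 0.6086.

0.609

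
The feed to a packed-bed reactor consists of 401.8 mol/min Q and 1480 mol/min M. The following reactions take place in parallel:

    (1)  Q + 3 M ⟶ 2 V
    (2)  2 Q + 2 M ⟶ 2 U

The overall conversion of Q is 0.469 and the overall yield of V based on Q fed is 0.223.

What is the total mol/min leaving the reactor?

Yield of V: 2ξ₁ / 401.8 = 0.223 → ξ₁ = 44.8 mol/min.
Conversion of Q: 1ξ₁ + 2ξ₂ = 0.469 × 401.8 = 188.4 → ξ₂ = 71.82 mol/min.
Outlet amounts (n = n₀ + Σ ν·ξ):
  Q: 401.8 − 1(44.8) − 2(71.82) = 213.4
  M: 1480 − 3(44.8) − 2(71.82) = 1202
  V: 0 + 2(44.8) = 89.6
  U: 0 + 2(71.82) = 143.6
Total out = 213.4 + 1202 + 89.6 + 143.6 = 1649 mol/min.

1650 mol/min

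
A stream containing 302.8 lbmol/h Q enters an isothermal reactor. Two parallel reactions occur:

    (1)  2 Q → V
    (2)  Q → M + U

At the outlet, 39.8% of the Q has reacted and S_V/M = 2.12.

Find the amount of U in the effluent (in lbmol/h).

23 lbmol/h

Conversion of Q: Q consumed = 0.398 × 302.8 = 120.5 lbmol/h = 2ξ₁ + 1ξ₂.
Selectivity: 1ξ₁ / (1ξ₂) = 2.12 → ξ₁ = 2.12 ξ₂.
Substitute: (2·2.12 + 1) ξ₂ = 120.5 → ξ₂ = 23 lbmol/h, ξ₁ = 48.76 lbmol/h.
Outlet amounts (n = n₀ + Σ ν·ξ):
  Q: 302.8 − 2(48.76) − 1(23) = 182.3
  V: 0 + 1(48.76) = 48.76
  M: 0 + 1(23) = 23
  U: 0 + 1(23) = 23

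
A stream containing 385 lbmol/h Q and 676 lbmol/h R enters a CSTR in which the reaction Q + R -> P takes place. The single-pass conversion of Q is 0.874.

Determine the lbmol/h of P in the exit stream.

336 lbmol/h

Q reacted = 0.874 × 385 = 336.5 lbmol/h; ν_Q = −1, so ξ = 336.5/1 = 336.5 lbmol/h.
Outlet amounts (n = n₀ + ν ξ):
  Q: 385 − 1(336.5) = 48.51
  R: 676 − 1(336.5) = 339.5
  P: 0 + 1(336.5) = 336.5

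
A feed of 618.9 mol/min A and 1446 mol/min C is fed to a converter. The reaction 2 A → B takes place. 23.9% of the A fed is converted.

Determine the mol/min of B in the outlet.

A reacted = 0.239 × 618.9 = 147.9 mol/min; ν_A = −2, so ξ = 147.9/2 = 73.96 mol/min.
Outlet amounts (n = n₀ + ν ξ):
  A: 618.9 − 2(73.96) = 471
  B: 0 + 1(73.96) = 73.96
  C: 1446 (inert)

74 mol/min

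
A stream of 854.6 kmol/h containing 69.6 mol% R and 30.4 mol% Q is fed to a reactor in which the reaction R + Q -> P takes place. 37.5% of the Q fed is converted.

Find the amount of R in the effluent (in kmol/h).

Q reacted = 0.375 × 259.8 = 97.42 kmol/h; ν_Q = −1, so ξ = 97.42/1 = 97.42 kmol/h.
Outlet amounts (n = n₀ + ν ξ):
  R: 594.8 − 1(97.42) = 497.4
  Q: 259.8 − 1(97.42) = 162.4
  P: 0 + 1(97.42) = 97.42

497 kmol/h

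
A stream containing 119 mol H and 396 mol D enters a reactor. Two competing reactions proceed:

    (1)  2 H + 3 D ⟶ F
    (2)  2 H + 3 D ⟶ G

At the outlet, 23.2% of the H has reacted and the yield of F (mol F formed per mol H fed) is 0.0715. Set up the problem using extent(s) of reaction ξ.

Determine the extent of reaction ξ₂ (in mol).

Yield of F: 1ξ₁ / 119 = 0.0715 → ξ₁ = 8.508 mol.
Conversion of H: 2ξ₁ + 2ξ₂ = 0.232 × 119 = 27.61 → ξ₂ = 5.296 mol.
Outlet amounts (n = n₀ + Σ ν·ξ):
  H: 119 − 2(8.508) − 2(5.296) = 91.39
  D: 396 − 3(8.508) − 3(5.296) = 354.6
  F: 0 + 1(8.508) = 8.508
  G: 0 + 1(5.296) = 5.296

ξ₂ = 5.3 mol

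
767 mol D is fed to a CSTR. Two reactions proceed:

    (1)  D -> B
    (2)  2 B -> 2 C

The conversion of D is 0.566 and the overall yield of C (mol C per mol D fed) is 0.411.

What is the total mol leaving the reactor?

767 mol

Conversion of D: D consumed = 1ξ₁ = 0.566 × 767 → ξ₁ = 434.1 mol.
Yield of C: 2ξ₂ / 767 = 0.411 → ξ₂ = 157.6 mol.
Outlet amounts (n = n₀ + Σ ν·ξ):
  D: 767 − 1(434.1) = 332.9
  B: 0 + 1(434.1) − 2(157.6) = 118.9
  C: 0 + 2(157.6) = 315.2
Total out = 332.9 + 118.9 + 315.2 = 767 mol.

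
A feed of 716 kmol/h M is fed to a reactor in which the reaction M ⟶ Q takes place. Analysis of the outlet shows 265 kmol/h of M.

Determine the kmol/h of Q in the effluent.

451 kmol/h

For M: n = n₀ − 1ξ → 265 = 716 − 1ξ, giving ξ = 451 kmol/h.
Outlet amounts (n = n₀ + ν ξ):
  M: 716 − 1(451) = 265
  Q: 0 + 1(451) = 451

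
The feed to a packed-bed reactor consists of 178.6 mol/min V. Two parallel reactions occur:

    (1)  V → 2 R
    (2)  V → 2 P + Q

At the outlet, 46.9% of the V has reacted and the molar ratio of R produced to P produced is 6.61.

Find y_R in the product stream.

0.532

Conversion of V: V consumed = 0.469 × 178.6 = 83.76 mol/min = 1ξ₁ + 1ξ₂.
Selectivity: 2ξ₁ / (2ξ₂) = 6.61 → ξ₁ = 6.61 ξ₂.
Substitute: (1·6.61 + 1) ξ₂ = 83.76 → ξ₂ = 11.01 mol/min, ξ₁ = 72.76 mol/min.
Outlet amounts (n = n₀ + Σ ν·ξ):
  V: 178.6 − 1(72.76) − 1(11.01) = 94.84
  R: 0 + 2(72.76) = 145.5
  P: 0 + 2(11.01) = 22.01
  Q: 0 + 1(11.01) = 11.01
Total out = 273.4 mol/min; y_R = 145.5 / 273.4 = 0.5323.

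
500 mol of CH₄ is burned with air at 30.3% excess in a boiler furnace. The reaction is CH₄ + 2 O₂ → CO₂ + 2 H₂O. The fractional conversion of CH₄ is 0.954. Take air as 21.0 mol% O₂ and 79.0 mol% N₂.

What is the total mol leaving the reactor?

6700 mol

Stoichiometric O₂ = 2 × 500 = 1000 mol; O₂ fed = 1000 × 1.303 = 1303 mol.
N₂ fed = 1303 × 79/21 = 4902 mol.
Fuel reacted = 0.954 × 500 → ξ = 477 mol.
Outlet (n = n₀ + ν ξ):
  CH₄: 500 − 1(477) = 23
  O₂: 1303 − 2(477) = 349
  N₂: 4902 (inert)
  CO₂: 0 + 1(477) = 477
  H₂O: 0 + 2(477) = 954
Total out = 23 + 349 + 4902 + 477 + 954 = 6705 mol.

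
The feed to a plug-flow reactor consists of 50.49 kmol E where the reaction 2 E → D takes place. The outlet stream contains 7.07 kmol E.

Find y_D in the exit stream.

For E: n = n₀ − 2ξ → 7.07 = 50.49 − 2ξ, giving ξ = 21.71 kmol.
Outlet amounts (n = n₀ + ν ξ):
  E: 50.49 − 2(21.71) = 7.07
  D: 0 + 1(21.71) = 21.71
Total out = 28.78 kmol; y_D = 21.71 / 28.78 = 0.7543.

0.754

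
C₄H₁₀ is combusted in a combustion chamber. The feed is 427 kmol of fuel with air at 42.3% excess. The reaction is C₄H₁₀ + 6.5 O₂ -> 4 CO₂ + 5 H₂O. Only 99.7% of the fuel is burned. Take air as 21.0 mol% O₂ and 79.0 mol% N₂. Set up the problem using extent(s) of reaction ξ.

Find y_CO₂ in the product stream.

0.0857

Stoichiometric O₂ = 6.5 × 427 = 2776 kmol; O₂ fed = 2776 × 1.423 = 3950 kmol.
N₂ fed = 3950 × 79/21 = 14860 kmol.
Fuel reacted = 0.997 × 427 → ξ = 425.7 kmol.
Outlet (n = n₀ + ν ξ):
  C₄H₁₀: 427 − 1(425.7) = 1.281
  O₂: 3950 − 6.5(425.7) = 1182
  N₂: 14860 (inert)
  CO₂: 0 + 4(425.7) = 1703
  H₂O: 0 + 5(425.7) = 2129
Total out = 19870 kmol; y_CO₂ = 1703 / 19870 = 0.08569.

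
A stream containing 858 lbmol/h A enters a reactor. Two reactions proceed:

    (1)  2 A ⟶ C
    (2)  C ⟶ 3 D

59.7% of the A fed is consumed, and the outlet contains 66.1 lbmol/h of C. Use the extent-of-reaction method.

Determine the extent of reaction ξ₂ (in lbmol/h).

ξ₂ = 190 lbmol/h

Conversion of A: A consumed = 2ξ₁ = 0.597 × 858 → ξ₁ = 256.1 lbmol/h.
C balance: n_C = 0 + 1ξ₁ − 1ξ₂ = 66.1 → ξ₂ = (1·256.1 − 66.1)/1 = 190 lbmol/h.
Outlet amounts (n = n₀ + Σ ν·ξ):
  A: 858 − 2(256.1) = 345.8
  C: 0 + 1(256.1) − 1(190) = 66.1
  D: 0 + 3(190) = 570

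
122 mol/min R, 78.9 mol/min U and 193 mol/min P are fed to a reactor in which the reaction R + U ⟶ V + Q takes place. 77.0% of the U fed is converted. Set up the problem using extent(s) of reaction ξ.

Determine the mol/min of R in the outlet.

U reacted = 0.77 × 78.9 = 60.75 mol/min; ν_U = −1, so ξ = 60.75/1 = 60.75 mol/min.
Outlet amounts (n = n₀ + ν ξ):
  R: 122 − 1(60.75) = 61.25
  U: 78.9 − 1(60.75) = 18.15
  V: 0 + 1(60.75) = 60.75
  Q: 0 + 1(60.75) = 60.75
  P: 193 (inert)

61.2 mol/min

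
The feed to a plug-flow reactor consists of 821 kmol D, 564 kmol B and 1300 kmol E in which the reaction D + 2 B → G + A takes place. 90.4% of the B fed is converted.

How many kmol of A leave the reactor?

255 kmol

B reacted = 0.904 × 564 = 509.9 kmol; ν_B = −2, so ξ = 509.9/2 = 254.9 kmol.
Outlet amounts (n = n₀ + ν ξ):
  D: 821 − 1(254.9) = 566.1
  B: 564 − 2(254.9) = 54.14
  G: 0 + 1(254.9) = 254.9
  A: 0 + 1(254.9) = 254.9
  E: 1300 (inert)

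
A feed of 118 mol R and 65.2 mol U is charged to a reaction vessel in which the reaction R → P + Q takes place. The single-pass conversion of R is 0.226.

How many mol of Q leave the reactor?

26.7 mol

R reacted = 0.226 × 118 = 26.67 mol; ν_R = −1, so ξ = 26.67/1 = 26.67 mol.
Outlet amounts (n = n₀ + ν ξ):
  R: 118 − 1(26.67) = 91.33
  P: 0 + 1(26.67) = 26.67
  Q: 0 + 1(26.67) = 26.67
  U: 65.2 (inert)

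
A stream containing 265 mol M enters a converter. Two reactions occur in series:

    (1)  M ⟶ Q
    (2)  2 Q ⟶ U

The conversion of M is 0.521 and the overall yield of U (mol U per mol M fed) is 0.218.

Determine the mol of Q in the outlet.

Conversion of M: M consumed = 1ξ₁ = 0.521 × 265 → ξ₁ = 138.1 mol.
Yield of U: 1ξ₂ / 265 = 0.218 → ξ₂ = 57.77 mol.
Outlet amounts (n = n₀ + Σ ν·ξ):
  M: 265 − 1(138.1) = 126.9
  Q: 0 + 1(138.1) − 2(57.77) = 22.52
  U: 0 + 1(57.77) = 57.77

22.5 mol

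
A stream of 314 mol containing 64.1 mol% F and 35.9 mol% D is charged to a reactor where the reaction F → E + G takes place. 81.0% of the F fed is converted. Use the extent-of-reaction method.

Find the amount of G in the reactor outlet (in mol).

F reacted = 0.81 × 201.3 = 163 mol; ν_F = −1, so ξ = 163/1 = 163 mol.
Outlet amounts (n = n₀ + ν ξ):
  F: 201.3 − 1(163) = 38.24
  E: 0 + 1(163) = 163
  G: 0 + 1(163) = 163
  D: 112.7 (inert)

163 mol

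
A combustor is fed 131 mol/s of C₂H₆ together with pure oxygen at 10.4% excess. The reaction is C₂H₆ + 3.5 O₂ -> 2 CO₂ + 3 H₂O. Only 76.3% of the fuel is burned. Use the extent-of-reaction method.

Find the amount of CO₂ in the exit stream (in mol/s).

Stoichiometric O₂ = 3.5 × 131 = 458.5 mol/s; O₂ fed = 458.5 × 1.104 = 506.2 mol/s.
Fuel reacted = 0.763 × 131 → ξ = 99.95 mol/s.
Outlet (n = n₀ + ν ξ):
  C₂H₆: 131 − 1(99.95) = 31.05
  O₂: 506.2 − 3.5(99.95) = 156.3
  CO₂: 0 + 2(99.95) = 199.9
  H₂O: 0 + 3(99.95) = 299.9

200 mol/s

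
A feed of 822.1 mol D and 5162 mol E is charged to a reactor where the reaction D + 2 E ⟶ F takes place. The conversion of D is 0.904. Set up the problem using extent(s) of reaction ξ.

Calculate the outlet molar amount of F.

D reacted = 0.904 × 822.1 = 743.2 mol; ν_D = −1, so ξ = 743.2/1 = 743.2 mol.
Outlet amounts (n = n₀ + ν ξ):
  D: 822.1 − 1(743.2) = 78.92
  E: 5162 − 2(743.2) = 3676
  F: 0 + 1(743.2) = 743.2

743 mol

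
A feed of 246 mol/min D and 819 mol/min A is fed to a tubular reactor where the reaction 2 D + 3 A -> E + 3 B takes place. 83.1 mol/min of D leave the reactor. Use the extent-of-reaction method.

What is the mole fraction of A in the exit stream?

For D: n = n₀ − 2ξ → 83.1 = 246 − 2ξ, giving ξ = 81.45 mol/min.
Outlet amounts (n = n₀ + ν ξ):
  D: 246 − 2(81.45) = 83.1
  A: 819 − 3(81.45) = 574.6
  E: 0 + 1(81.45) = 81.45
  B: 0 + 3(81.45) = 244.4
Total out = 983.5 mol/min; y_A = 574.6 / 983.5 = 0.5843.

0.584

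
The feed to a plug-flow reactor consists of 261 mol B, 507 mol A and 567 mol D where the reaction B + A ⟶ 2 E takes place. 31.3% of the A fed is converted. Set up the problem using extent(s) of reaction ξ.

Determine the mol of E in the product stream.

317 mol

A reacted = 0.313 × 507 = 158.7 mol; ν_A = −1, so ξ = 158.7/1 = 158.7 mol.
Outlet amounts (n = n₀ + ν ξ):
  B: 261 − 1(158.7) = 102.3
  A: 507 − 1(158.7) = 348.3
  E: 0 + 2(158.7) = 317.4
  D: 567 (inert)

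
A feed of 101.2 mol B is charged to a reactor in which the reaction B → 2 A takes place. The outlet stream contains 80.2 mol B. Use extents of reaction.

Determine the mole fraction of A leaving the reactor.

0.344

For B: n = n₀ − 1ξ → 80.2 = 101.2 − 1ξ, giving ξ = 21 mol.
Outlet amounts (n = n₀ + ν ξ):
  B: 101.2 − 1(21) = 80.2
  A: 0 + 2(21) = 42
Total out = 122.2 mol; y_A = 42 / 122.2 = 0.3437.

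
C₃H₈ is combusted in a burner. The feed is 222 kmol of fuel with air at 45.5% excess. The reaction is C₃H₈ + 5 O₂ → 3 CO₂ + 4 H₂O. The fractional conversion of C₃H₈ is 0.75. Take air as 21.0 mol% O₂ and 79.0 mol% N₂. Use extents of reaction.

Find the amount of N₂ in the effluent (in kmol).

Stoichiometric O₂ = 5 × 222 = 1110 kmol; O₂ fed = 1110 × 1.455 = 1615 kmol.
N₂ fed = 1615 × 79/21 = 6076 kmol.
Fuel reacted = 0.75 × 222 → ξ = 166.5 kmol.
Outlet (n = n₀ + ν ξ):
  C₃H₈: 222 − 1(166.5) = 55.5
  O₂: 1615 − 5(166.5) = 782.6
  N₂: 6076 (inert)
  CO₂: 0 + 3(166.5) = 499.5
  H₂O: 0 + 4(166.5) = 666

6080 kmol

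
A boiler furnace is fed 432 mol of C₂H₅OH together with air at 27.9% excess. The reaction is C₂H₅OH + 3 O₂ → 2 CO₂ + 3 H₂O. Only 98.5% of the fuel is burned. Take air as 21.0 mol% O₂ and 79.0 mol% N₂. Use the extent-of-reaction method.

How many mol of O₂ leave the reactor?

381 mol

Stoichiometric O₂ = 3 × 432 = 1296 mol; O₂ fed = 1296 × 1.279 = 1658 mol.
N₂ fed = 1658 × 79/21 = 6236 mol.
Fuel reacted = 0.985 × 432 → ξ = 425.5 mol.
Outlet (n = n₀ + ν ξ):
  C₂H₅OH: 432 − 1(425.5) = 6.48
  O₂: 1658 − 3(425.5) = 381
  N₂: 6236 (inert)
  CO₂: 0 + 2(425.5) = 851
  H₂O: 0 + 3(425.5) = 1277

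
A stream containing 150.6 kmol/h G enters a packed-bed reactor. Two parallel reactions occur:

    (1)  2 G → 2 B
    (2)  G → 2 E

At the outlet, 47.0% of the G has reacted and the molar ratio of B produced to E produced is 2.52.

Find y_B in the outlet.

0.364

Conversion of G: G consumed = 0.47 × 150.6 = 70.78 kmol/h = 2ξ₁ + 1ξ₂.
Selectivity: 2ξ₁ / (2ξ₂) = 2.52 → ξ₁ = 2.52 ξ₂.
Substitute: (2·2.52 + 1) ξ₂ = 70.78 → ξ₂ = 11.72 kmol/h, ξ₁ = 29.53 kmol/h.
Outlet amounts (n = n₀ + Σ ν·ξ):
  G: 150.6 − 2(29.53) − 1(11.72) = 79.82
  B: 0 + 2(29.53) = 59.06
  E: 0 + 2(11.72) = 23.44
Total out = 162.3 kmol/h; y_B = 59.06 / 162.3 = 0.3639.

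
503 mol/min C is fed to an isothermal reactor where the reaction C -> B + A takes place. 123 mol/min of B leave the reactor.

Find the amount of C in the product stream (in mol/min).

380 mol/min

For B: n = n₀ + 1ξ → 123 = 0 + 1ξ, giving ξ = 123 mol/min.
Outlet amounts (n = n₀ + ν ξ):
  C: 503 − 1(123) = 380
  B: 0 + 1(123) = 123
  A: 0 + 1(123) = 123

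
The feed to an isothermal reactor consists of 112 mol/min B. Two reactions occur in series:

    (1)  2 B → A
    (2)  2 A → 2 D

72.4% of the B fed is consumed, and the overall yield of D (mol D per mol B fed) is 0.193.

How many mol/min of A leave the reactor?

Conversion of B: B consumed = 2ξ₁ = 0.724 × 112 → ξ₁ = 40.54 mol/min.
Yield of D: 2ξ₂ / 112 = 0.193 → ξ₂ = 10.81 mol/min.
Outlet amounts (n = n₀ + Σ ν·ξ):
  B: 112 − 2(40.54) = 30.91
  A: 0 + 1(40.54) − 2(10.81) = 18.93
  D: 0 + 2(10.81) = 21.62

18.9 mol/min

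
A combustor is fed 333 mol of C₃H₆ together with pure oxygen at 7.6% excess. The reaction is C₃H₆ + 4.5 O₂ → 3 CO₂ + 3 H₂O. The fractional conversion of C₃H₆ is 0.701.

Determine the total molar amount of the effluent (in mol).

Stoichiometric O₂ = 4.5 × 333 = 1498 mol; O₂ fed = 1498 × 1.076 = 1612 mol.
Fuel reacted = 0.701 × 333 → ξ = 233.4 mol.
Outlet (n = n₀ + ν ξ):
  C₃H₆: 333 − 1(233.4) = 99.57
  O₂: 1612 − 4.5(233.4) = 561.9
  CO₂: 0 + 3(233.4) = 700.3
  H₂O: 0 + 3(233.4) = 700.3
Total out = 99.57 + 561.9 + 700.3 + 700.3 = 2062 mol.

2060 mol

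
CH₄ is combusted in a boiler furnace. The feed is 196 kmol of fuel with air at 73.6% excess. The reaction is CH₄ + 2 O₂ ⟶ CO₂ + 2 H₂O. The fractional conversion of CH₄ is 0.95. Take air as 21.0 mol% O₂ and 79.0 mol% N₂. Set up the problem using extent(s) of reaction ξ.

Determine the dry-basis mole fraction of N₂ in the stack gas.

Stoichiometric O₂ = 2 × 196 = 392 kmol; O₂ fed = 392 × 1.736 = 680.5 kmol.
N₂ fed = 680.5 × 79/21 = 2560 kmol.
Fuel reacted = 0.95 × 196 → ξ = 186.2 kmol.
Outlet (n = n₀ + ν ξ):
  CH₄: 196 − 1(186.2) = 9.8
  O₂: 680.5 − 2(186.2) = 308.1
  N₂: 2560 (inert)
  CO₂: 0 + 1(186.2) = 186.2
  H₂O: 0 + 2(186.2) = 372.4
Dry total = 3064 kmol; y_N₂ (dry) = 2560 / 3064 = 0.8355.

0.835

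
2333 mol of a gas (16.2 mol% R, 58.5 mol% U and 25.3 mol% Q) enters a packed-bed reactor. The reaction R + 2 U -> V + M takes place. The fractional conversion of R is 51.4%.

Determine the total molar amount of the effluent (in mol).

2140 mol

R reacted = 0.514 × 377.9 = 194.3 mol; ν_R = −1, so ξ = 194.3/1 = 194.3 mol.
Outlet amounts (n = n₀ + ν ξ):
  R: 377.9 − 1(194.3) = 183.7
  U: 1365 − 2(194.3) = 976.3
  V: 0 + 1(194.3) = 194.3
  M: 0 + 1(194.3) = 194.3
  Q: 590.2 (inert)
Total out = 183.7 + 976.3 + 194.3 + 194.3 + 590.2 = 2139 mol.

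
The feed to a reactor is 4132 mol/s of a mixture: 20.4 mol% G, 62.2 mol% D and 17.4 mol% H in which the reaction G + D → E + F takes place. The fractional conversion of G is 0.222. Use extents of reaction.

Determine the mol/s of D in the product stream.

2380 mol/s

G reacted = 0.222 × 842.9 = 187.1 mol/s; ν_G = −1, so ξ = 187.1/1 = 187.1 mol/s.
Outlet amounts (n = n₀ + ν ξ):
  G: 842.9 − 1(187.1) = 655.8
  D: 2570 − 1(187.1) = 2383
  E: 0 + 1(187.1) = 187.1
  F: 0 + 1(187.1) = 187.1
  H: 719 (inert)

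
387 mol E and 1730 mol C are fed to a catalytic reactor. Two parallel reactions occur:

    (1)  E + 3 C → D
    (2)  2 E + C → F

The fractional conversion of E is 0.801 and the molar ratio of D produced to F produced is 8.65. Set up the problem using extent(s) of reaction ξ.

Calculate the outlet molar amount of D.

252 mol

Conversion of E: E consumed = 0.801 × 387 = 310 mol = 1ξ₁ + 2ξ₂.
Selectivity: 1ξ₁ / (1ξ₂) = 8.65 → ξ₁ = 8.65 ξ₂.
Substitute: (1·8.65 + 2) ξ₂ = 310 → ξ₂ = 29.11 mol, ξ₁ = 251.8 mol.
Outlet amounts (n = n₀ + Σ ν·ξ):
  E: 387 − 1(251.8) − 2(29.11) = 77.01
  C: 1730 − 3(251.8) − 1(29.11) = 945.6
  D: 0 + 1(251.8) = 251.8
  F: 0 + 1(29.11) = 29.11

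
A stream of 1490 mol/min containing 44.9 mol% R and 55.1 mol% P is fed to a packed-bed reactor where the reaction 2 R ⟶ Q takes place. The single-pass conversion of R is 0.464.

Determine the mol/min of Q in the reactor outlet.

155 mol/min

R reacted = 0.464 × 669 = 310.4 mol/min; ν_R = −2, so ξ = 310.4/2 = 155.2 mol/min.
Outlet amounts (n = n₀ + ν ξ):
  R: 669 − 2(155.2) = 358.6
  Q: 0 + 1(155.2) = 155.2
  P: 821 (inert)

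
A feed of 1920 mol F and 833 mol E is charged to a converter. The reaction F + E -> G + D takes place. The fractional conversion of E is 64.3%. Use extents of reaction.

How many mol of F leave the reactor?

E reacted = 0.643 × 833 = 535.6 mol; ν_E = −1, so ξ = 535.6/1 = 535.6 mol.
Outlet amounts (n = n₀ + ν ξ):
  F: 1920 − 1(535.6) = 1384
  E: 833 − 1(535.6) = 297.4
  G: 0 + 1(535.6) = 535.6
  D: 0 + 1(535.6) = 535.6

1380 mol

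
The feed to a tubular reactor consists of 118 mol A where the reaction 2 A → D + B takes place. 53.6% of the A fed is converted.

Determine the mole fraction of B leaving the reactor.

A reacted = 0.536 × 118 = 63.25 mol; ν_A = −2, so ξ = 63.25/2 = 31.62 mol.
Outlet amounts (n = n₀ + ν ξ):
  A: 118 − 2(31.62) = 54.75
  D: 0 + 1(31.62) = 31.62
  B: 0 + 1(31.62) = 31.62
Total out = 118 mol; y_B = 31.62 / 118 = 0.268.

0.268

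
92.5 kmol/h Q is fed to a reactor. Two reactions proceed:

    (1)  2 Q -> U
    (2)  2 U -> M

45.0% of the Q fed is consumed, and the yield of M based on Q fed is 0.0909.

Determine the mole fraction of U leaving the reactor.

0.0631

Conversion of Q: Q consumed = 2ξ₁ = 0.45 × 92.5 → ξ₁ = 20.81 kmol/h.
Yield of M: 1ξ₂ / 92.5 = 0.0909 → ξ₂ = 8.408 kmol/h.
Outlet amounts (n = n₀ + Σ ν·ξ):
  Q: 92.5 − 2(20.81) = 50.88
  U: 0 + 1(20.81) − 2(8.408) = 3.996
  M: 0 + 1(8.408) = 8.408
Total out = 63.28 kmol/h; y_U = 3.996 / 63.28 = 0.06315.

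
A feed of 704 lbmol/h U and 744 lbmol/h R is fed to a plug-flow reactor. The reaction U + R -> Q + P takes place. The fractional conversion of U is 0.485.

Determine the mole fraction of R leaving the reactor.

U reacted = 0.485 × 704 = 341.4 lbmol/h; ν_U = −1, so ξ = 341.4/1 = 341.4 lbmol/h.
Outlet amounts (n = n₀ + ν ξ):
  U: 704 − 1(341.4) = 362.6
  R: 744 − 1(341.4) = 402.6
  Q: 0 + 1(341.4) = 341.4
  P: 0 + 1(341.4) = 341.4
Total out = 1448 lbmol/h; y_R = 402.6 / 1448 = 0.278.

0.278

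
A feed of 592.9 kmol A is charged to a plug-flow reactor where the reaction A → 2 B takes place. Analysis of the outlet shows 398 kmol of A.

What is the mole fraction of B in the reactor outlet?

0.495

For A: n = n₀ − 1ξ → 398 = 592.9 − 1ξ, giving ξ = 194.9 kmol.
Outlet amounts (n = n₀ + ν ξ):
  A: 592.9 − 1(194.9) = 398
  B: 0 + 2(194.9) = 389.8
Total out = 787.8 kmol; y_B = 389.8 / 787.8 = 0.4948.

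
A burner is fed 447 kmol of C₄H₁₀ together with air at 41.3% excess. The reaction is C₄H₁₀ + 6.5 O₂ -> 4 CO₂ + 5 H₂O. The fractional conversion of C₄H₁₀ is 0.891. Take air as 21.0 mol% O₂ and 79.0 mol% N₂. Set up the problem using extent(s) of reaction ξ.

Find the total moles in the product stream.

Stoichiometric O₂ = 6.5 × 447 = 2906 kmol; O₂ fed = 2906 × 1.413 = 4105 kmol.
N₂ fed = 4105 × 79/21 = 15440 kmol.
Fuel reacted = 0.891 × 447 → ξ = 398.3 kmol.
Outlet (n = n₀ + ν ξ):
  C₄H₁₀: 447 − 1(398.3) = 48.72
  O₂: 4105 − 6.5(398.3) = 1517
  N₂: 15440 (inert)
  CO₂: 0 + 4(398.3) = 1593
  H₂O: 0 + 5(398.3) = 1991
Total out = 48.72 + 1517 + 15440 + 1593 + 1991 = 20590 kmol.

20600 kmol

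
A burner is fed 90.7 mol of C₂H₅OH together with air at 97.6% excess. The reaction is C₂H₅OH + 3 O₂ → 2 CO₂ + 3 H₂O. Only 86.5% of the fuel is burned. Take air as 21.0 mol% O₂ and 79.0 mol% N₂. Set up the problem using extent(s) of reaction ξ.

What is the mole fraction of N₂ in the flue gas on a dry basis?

0.811

Stoichiometric O₂ = 3 × 90.7 = 272.1 mol; O₂ fed = 272.1 × 1.976 = 537.7 mol.
N₂ fed = 537.7 × 79/21 = 2023 mol.
Fuel reacted = 0.865 × 90.7 → ξ = 78.46 mol.
Outlet (n = n₀ + ν ξ):
  C₂H₅OH: 90.7 − 1(78.46) = 12.24
  O₂: 537.7 − 3(78.46) = 302.3
  N₂: 2023 (inert)
  CO₂: 0 + 2(78.46) = 156.9
  H₂O: 0 + 3(78.46) = 235.4
Dry total = 2494 mol; y_N₂ (dry) = 2023 / 2494 = 0.811.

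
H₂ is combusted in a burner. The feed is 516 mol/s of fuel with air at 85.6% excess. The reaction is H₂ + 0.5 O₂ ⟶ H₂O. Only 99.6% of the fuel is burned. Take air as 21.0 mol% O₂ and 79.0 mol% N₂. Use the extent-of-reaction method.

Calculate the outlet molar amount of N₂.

1800 mol/s

Stoichiometric O₂ = 0.5 × 516 = 258 mol/s; O₂ fed = 258 × 1.856 = 478.8 mol/s.
N₂ fed = 478.8 × 79/21 = 1801 mol/s.
Fuel reacted = 0.996 × 516 → ξ = 513.9 mol/s.
Outlet (n = n₀ + ν ξ):
  H₂: 516 − 1(513.9) = 2.064
  O₂: 478.8 − 0.5(513.9) = 221.9
  N₂: 1801 (inert)
  H₂O: 0 + 1(513.9) = 513.9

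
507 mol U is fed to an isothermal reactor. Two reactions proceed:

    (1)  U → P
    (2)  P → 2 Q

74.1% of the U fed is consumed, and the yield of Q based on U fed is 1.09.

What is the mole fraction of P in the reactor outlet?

Conversion of U: U consumed = 1ξ₁ = 0.741 × 507 → ξ₁ = 375.7 mol.
Yield of Q: 2ξ₂ / 507 = 1.09 → ξ₂ = 276.3 mol.
Outlet amounts (n = n₀ + Σ ν·ξ):
  U: 507 − 1(375.7) = 131.3
  P: 0 + 1(375.7) − 1(276.3) = 99.37
  Q: 0 + 2(276.3) = 552.6
Total out = 783.3 mol; y_P = 99.37 / 783.3 = 0.1269.

0.127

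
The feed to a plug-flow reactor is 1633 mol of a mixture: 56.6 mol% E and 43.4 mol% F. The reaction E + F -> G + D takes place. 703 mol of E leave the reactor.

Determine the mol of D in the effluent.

221 mol

For E: n = n₀ − 1ξ → 703 = 924.3 − 1ξ, giving ξ = 221.3 mol.
Outlet amounts (n = n₀ + ν ξ):
  E: 924.3 − 1(221.3) = 703
  F: 708.7 − 1(221.3) = 487.4
  G: 0 + 1(221.3) = 221.3
  D: 0 + 1(221.3) = 221.3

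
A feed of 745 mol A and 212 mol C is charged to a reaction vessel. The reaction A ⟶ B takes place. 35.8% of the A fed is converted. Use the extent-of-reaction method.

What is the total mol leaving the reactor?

957 mol

A reacted = 0.358 × 745 = 266.7 mol; ν_A = −1, so ξ = 266.7/1 = 266.7 mol.
Outlet amounts (n = n₀ + ν ξ):
  A: 745 − 1(266.7) = 478.3
  B: 0 + 1(266.7) = 266.7
  C: 212 (inert)
Total out = 478.3 + 266.7 + 212 = 957 mol.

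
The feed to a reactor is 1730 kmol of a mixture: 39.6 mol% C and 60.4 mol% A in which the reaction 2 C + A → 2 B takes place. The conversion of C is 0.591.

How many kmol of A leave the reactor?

C reacted = 0.591 × 685.1 = 404.9 kmol; ν_C = −2, so ξ = 404.9/2 = 202.4 kmol.
Outlet amounts (n = n₀ + ν ξ):
  C: 685.1 − 2(202.4) = 280.2
  A: 1045 − 1(202.4) = 842.5
  B: 0 + 2(202.4) = 404.9

842 kmol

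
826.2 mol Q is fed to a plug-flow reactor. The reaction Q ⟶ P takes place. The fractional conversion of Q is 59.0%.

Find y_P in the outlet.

0.59

Q reacted = 0.59 × 826.2 = 487.5 mol; ν_Q = −1, so ξ = 487.5/1 = 487.5 mol.
Outlet amounts (n = n₀ + ν ξ):
  Q: 826.2 − 1(487.5) = 338.7
  P: 0 + 1(487.5) = 487.5
Total out = 826.2 mol; y_P = 487.5 / 826.2 = 0.59.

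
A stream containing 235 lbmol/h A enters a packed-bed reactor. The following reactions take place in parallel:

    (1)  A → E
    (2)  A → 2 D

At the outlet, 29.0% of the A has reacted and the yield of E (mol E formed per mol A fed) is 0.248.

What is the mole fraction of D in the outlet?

0.0806

Yield of E: 1ξ₁ / 235 = 0.248 → ξ₁ = 58.28 lbmol/h.
Conversion of A: 1ξ₁ + 1ξ₂ = 0.29 × 235 = 68.15 → ξ₂ = 9.87 lbmol/h.
Outlet amounts (n = n₀ + Σ ν·ξ):
  A: 235 − 1(58.28) − 1(9.87) = 166.9
  E: 0 + 1(58.28) = 58.28
  D: 0 + 2(9.87) = 19.74
Total out = 244.9 lbmol/h; y_D = 19.74 / 244.9 = 0.08061.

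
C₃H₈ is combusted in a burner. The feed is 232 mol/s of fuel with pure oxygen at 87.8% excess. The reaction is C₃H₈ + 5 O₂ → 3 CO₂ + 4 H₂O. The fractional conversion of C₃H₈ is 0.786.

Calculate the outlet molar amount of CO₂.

547 mol/s

Stoichiometric O₂ = 5 × 232 = 1160 mol/s; O₂ fed = 1160 × 1.878 = 2178 mol/s.
Fuel reacted = 0.786 × 232 → ξ = 182.4 mol/s.
Outlet (n = n₀ + ν ξ):
  C₃H₈: 232 − 1(182.4) = 49.65
  O₂: 2178 − 5(182.4) = 1267
  CO₂: 0 + 3(182.4) = 547.1
  H₂O: 0 + 4(182.4) = 729.4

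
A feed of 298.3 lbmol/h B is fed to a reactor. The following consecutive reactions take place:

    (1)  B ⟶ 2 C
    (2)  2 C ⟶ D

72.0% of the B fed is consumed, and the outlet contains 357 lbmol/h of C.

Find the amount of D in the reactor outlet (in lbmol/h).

Conversion of B: B consumed = 1ξ₁ = 0.72 × 298.3 → ξ₁ = 214.8 lbmol/h.
C balance: n_C = 0 + 2ξ₁ − 2ξ₂ = 357 → ξ₂ = (2·214.8 − 357)/2 = 36.28 lbmol/h.
Outlet amounts (n = n₀ + Σ ν·ξ):
  B: 298.3 − 1(214.8) = 83.52
  C: 0 + 2(214.8) − 2(36.28) = 357
  D: 0 + 1(36.28) = 36.28

36.3 lbmol/h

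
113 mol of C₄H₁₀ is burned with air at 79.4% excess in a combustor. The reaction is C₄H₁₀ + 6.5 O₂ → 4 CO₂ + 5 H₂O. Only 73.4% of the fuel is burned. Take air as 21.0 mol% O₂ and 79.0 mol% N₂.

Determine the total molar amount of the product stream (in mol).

Stoichiometric O₂ = 6.5 × 113 = 734.5 mol; O₂ fed = 734.5 × 1.794 = 1318 mol.
N₂ fed = 1318 × 79/21 = 4957 mol.
Fuel reacted = 0.734 × 113 → ξ = 82.94 mol.
Outlet (n = n₀ + ν ξ):
  C₄H₁₀: 113 − 1(82.94) = 30.06
  O₂: 1318 − 6.5(82.94) = 778.6
  N₂: 4957 (inert)
  CO₂: 0 + 4(82.94) = 331.8
  H₂O: 0 + 5(82.94) = 414.7
Total out = 30.06 + 778.6 + 4957 + 331.8 + 414.7 = 6512 mol.

6510 mol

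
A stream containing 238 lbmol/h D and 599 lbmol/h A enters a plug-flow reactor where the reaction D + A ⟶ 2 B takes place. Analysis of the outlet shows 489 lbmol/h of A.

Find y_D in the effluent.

For A: n = n₀ − 1ξ → 489 = 599 − 1ξ, giving ξ = 110 lbmol/h.
Outlet amounts (n = n₀ + ν ξ):
  D: 238 − 1(110) = 128
  A: 599 − 1(110) = 489
  B: 0 + 2(110) = 220
Total out = 837 lbmol/h; y_D = 128 / 837 = 0.1529.

0.153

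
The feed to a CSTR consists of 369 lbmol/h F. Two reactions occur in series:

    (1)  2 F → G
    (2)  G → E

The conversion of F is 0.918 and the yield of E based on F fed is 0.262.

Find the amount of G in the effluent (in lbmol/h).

Conversion of F: F consumed = 2ξ₁ = 0.918 × 369 → ξ₁ = 169.4 lbmol/h.
Yield of E: 1ξ₂ / 369 = 0.262 → ξ₂ = 96.68 lbmol/h.
Outlet amounts (n = n₀ + Σ ν·ξ):
  F: 369 − 2(169.4) = 30.26
  G: 0 + 1(169.4) − 1(96.68) = 72.69
  E: 0 + 1(96.68) = 96.68

72.7 lbmol/h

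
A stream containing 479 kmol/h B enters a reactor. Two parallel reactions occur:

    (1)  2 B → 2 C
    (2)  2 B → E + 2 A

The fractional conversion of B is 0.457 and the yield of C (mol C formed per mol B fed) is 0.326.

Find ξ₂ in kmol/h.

Yield of C: 2ξ₁ / 479 = 0.326 → ξ₁ = 78.08 kmol/h.
Conversion of B: 2ξ₁ + 2ξ₂ = 0.457 × 479 = 218.9 → ξ₂ = 31.37 kmol/h.
Outlet amounts (n = n₀ + Σ ν·ξ):
  B: 479 − 2(78.08) − 2(31.37) = 260.1
  C: 0 + 2(78.08) = 156.2
  E: 0 + 1(31.37) = 31.37
  A: 0 + 2(31.37) = 62.75

ξ₂ = 31.4 kmol/h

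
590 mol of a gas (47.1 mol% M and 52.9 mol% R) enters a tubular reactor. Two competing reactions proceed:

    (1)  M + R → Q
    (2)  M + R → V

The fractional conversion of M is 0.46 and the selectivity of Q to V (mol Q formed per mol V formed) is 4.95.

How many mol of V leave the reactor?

21.5 mol

Conversion of M: M consumed = 0.46 × 277.9 = 127.8 mol = 1ξ₁ + 1ξ₂.
Selectivity: 1ξ₁ / (1ξ₂) = 4.95 → ξ₁ = 4.95 ξ₂.
Substitute: (1·4.95 + 1) ξ₂ = 127.8 → ξ₂ = 21.48 mol, ξ₁ = 106.3 mol.
Outlet amounts (n = n₀ + Σ ν·ξ):
  M: 277.9 − 1(106.3) − 1(21.48) = 150.1
  R: 312.1 − 1(106.3) − 1(21.48) = 184.3
  Q: 0 + 1(106.3) = 106.3
  V: 0 + 1(21.48) = 21.48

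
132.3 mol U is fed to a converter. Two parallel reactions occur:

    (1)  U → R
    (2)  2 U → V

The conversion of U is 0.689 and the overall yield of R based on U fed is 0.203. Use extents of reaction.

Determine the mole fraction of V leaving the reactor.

0.321

Yield of R: 1ξ₁ / 132.3 = 0.203 → ξ₁ = 26.86 mol.
Conversion of U: 1ξ₁ + 2ξ₂ = 0.689 × 132.3 = 91.15 → ξ₂ = 32.15 mol.
Outlet amounts (n = n₀ + Σ ν·ξ):
  U: 132.3 − 1(26.86) − 2(32.15) = 41.15
  R: 0 + 1(26.86) = 26.86
  V: 0 + 1(32.15) = 32.15
Total out = 100.2 mol; y_V = 32.15 / 100.2 = 0.321.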